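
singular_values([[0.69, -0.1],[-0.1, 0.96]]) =[0.99, 0.66]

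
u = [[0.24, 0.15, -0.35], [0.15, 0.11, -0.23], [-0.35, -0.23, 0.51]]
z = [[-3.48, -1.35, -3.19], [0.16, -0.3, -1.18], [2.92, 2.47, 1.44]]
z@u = [[0.08, 0.06, -0.1], [0.41, 0.26, -0.59], [0.57, 0.38, -0.86]]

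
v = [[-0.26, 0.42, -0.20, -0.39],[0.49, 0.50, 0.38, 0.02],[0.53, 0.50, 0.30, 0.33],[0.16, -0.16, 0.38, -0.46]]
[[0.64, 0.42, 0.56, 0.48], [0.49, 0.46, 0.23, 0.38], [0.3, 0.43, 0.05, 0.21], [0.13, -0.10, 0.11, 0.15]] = v @ [[-0.18, -0.47, 0.81, -0.05], [1.02, 1.02, 0.48, 0.72], [0.20, 0.47, -1.01, 0.13], [-0.53, 0.09, -0.95, -0.48]]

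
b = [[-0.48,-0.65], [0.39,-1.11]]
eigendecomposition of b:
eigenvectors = [[(0.79+0j), (0.79-0j)], [(0.38-0.48j), 0.38+0.48j]]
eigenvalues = [(-0.8+0.39j), (-0.8-0.39j)]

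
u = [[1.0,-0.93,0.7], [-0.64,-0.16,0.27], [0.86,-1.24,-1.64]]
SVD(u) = [[-0.29, 0.95, -0.08], [0.17, -0.03, -0.98], [-0.94, -0.3, -0.15]] @ diag([2.3184570977561516, 1.4478570601442082, 0.5985537730686309]) @ [[-0.52, 0.61, 0.6], [0.5, -0.36, 0.79], [0.69, 0.71, -0.12]]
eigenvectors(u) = [[-0.90, 0.53, -0.37], [0.28, 0.68, -0.35], [-0.35, -0.5, 0.86]]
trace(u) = -0.80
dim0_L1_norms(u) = [2.5, 2.33, 2.61]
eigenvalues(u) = [1.56, -0.85, -1.51]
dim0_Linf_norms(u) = [1.0, 1.24, 1.64]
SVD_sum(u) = [[0.35, -0.4, -0.40], [-0.21, 0.24, 0.24], [1.14, -1.33, -1.31]] + [[0.69, -0.49, 1.09], [-0.02, 0.02, -0.04], [-0.21, 0.15, -0.34]] + [[-0.03,-0.03,0.01], [-0.41,-0.42,0.07], [-0.06,-0.07,0.01]]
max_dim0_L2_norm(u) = 1.8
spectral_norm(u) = 2.32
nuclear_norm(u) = 4.36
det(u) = 2.01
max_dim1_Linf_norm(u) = 1.64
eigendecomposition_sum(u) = [[1.23, -0.81, 0.20], [-0.38, 0.25, -0.06], [0.48, -0.32, 0.08]] + [[-0.11,-0.86,-0.4], [-0.15,-1.11,-0.51], [0.11,0.81,0.37]] + [[-0.12,  0.74,  0.9],[-0.11,  0.70,  0.84],[0.27,  -1.73,  -2.09]]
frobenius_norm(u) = 2.80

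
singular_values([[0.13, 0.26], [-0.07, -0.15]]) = [0.33, 0.0]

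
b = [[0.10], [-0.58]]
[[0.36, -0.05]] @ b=[[0.06]]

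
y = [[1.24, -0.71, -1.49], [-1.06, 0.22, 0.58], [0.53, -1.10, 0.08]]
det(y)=-1.029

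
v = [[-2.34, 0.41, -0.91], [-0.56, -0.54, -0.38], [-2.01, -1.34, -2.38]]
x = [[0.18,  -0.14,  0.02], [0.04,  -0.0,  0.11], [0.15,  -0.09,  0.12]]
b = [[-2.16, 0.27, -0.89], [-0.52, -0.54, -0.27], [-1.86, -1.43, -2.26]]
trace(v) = -5.26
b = v + x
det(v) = -1.74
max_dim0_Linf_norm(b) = 2.26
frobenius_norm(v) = 4.33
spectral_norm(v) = 4.05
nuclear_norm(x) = 0.44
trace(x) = 0.30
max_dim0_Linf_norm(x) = 0.18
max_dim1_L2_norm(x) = 0.23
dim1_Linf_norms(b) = [2.16, 0.54, 2.26]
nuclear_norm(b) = 5.55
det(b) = -1.75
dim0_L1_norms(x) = [0.37, 0.23, 0.25]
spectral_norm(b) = 3.84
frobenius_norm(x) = 0.33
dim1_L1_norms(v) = [3.66, 1.48, 5.73]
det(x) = 0.00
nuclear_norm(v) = 5.83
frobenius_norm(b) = 4.10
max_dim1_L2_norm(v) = 3.39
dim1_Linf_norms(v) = [2.34, 0.56, 2.38]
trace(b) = -4.96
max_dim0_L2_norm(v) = 3.14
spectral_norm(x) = 0.31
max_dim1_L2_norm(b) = 3.26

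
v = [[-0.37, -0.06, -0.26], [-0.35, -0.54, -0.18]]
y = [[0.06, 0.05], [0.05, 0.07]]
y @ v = [[-0.04, -0.03, -0.02],[-0.04, -0.04, -0.03]]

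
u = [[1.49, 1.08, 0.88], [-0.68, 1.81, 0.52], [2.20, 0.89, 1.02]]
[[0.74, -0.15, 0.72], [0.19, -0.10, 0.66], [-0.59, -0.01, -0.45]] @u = [[2.79, 1.17, 1.31], [1.8, 0.61, 0.79], [-1.86, -1.06, -0.98]]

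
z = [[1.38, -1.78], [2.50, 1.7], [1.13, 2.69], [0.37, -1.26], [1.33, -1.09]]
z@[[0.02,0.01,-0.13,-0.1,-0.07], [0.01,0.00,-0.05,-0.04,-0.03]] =[[0.01, 0.01, -0.09, -0.07, -0.04], [0.07, 0.02, -0.41, -0.32, -0.23], [0.05, 0.01, -0.28, -0.22, -0.16], [-0.01, 0.0, 0.01, 0.01, 0.01], [0.02, 0.01, -0.12, -0.09, -0.06]]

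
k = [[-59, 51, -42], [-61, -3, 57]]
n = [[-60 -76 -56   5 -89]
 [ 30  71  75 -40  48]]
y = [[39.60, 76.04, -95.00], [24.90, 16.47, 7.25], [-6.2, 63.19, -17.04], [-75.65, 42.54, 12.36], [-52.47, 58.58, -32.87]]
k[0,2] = -42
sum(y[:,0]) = -69.82000000000001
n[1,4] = 48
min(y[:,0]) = -75.65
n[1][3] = -40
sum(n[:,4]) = -41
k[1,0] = -61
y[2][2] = -17.04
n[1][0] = 30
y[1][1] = 16.47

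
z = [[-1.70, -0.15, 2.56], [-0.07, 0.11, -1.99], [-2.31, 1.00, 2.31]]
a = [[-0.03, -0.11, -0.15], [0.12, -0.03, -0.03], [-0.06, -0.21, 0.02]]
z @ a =[[-0.12, -0.35, 0.31],[0.13, 0.42, -0.03],[0.05, -0.26, 0.36]]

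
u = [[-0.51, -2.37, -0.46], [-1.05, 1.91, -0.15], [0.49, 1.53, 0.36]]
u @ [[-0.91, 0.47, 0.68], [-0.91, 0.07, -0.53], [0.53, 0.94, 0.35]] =[[2.38, -0.84, 0.75], [-0.86, -0.5, -1.78], [-1.65, 0.68, -0.35]]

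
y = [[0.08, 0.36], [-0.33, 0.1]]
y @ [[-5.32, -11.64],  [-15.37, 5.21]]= [[-5.96, 0.94], [0.22, 4.36]]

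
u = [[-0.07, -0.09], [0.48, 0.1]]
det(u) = 0.04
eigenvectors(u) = [[0.16-0.36j, 0.16+0.36j], [(-0.92+0j), (-0.92-0j)]]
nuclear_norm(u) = 0.57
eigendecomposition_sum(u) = [[(-0.04+0.1j), -0.04+0.00j], [(0.24-0.02j), 0.05+0.09j]] + [[-0.04-0.10j, -0.04-0.00j], [0.24+0.02j, (0.05-0.09j)]]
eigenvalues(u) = [(0.02+0.19j), (0.02-0.19j)]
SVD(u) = [[-0.18,0.98], [0.98,0.18]] @ diag([0.4981149377184332, 0.07267398999478024]) @ [[0.97, 0.23],[0.23, -0.97]]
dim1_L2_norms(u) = [0.11, 0.49]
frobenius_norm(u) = 0.50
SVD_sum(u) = [[-0.09, -0.02], [0.48, 0.11]] + [[0.02, -0.07],[0.00, -0.01]]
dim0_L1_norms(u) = [0.55, 0.19]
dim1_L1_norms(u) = [0.16, 0.58]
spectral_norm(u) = 0.50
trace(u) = 0.03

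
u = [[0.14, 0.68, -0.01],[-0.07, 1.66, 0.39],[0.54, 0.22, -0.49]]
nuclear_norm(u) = 2.62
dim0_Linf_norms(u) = [0.54, 1.66, 0.49]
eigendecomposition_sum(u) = [[0.13, -0.03, -0.14], [-0.1, 0.02, 0.10], [0.54, -0.12, -0.55]] + [[-0.01, 0.0, 0.00], [0.0, -0.0, -0.0], [-0.01, 0.00, 0.00]] + [[0.01, 0.71, 0.13], [0.03, 1.64, 0.29], [0.01, 0.34, 0.06]]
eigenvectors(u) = [[0.24, -0.69, 0.39],  [-0.17, 0.14, 0.90],  [0.96, -0.71, 0.19]]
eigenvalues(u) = [-0.4, -0.0, 1.71]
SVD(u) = [[-0.37,0.23,-0.90], [-0.93,-0.17,0.33], [-0.08,0.96,0.28]] @ diag([1.8337520763217534, 0.7823992661917913, 0.0021704488485464676]) @ [[-0.01, -0.98, -0.18],[0.72, 0.11, -0.69],[0.70, -0.14, 0.7]]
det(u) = 0.00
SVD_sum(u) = [[0.01, 0.66, 0.12], [0.03, 1.67, 0.3], [0.0, 0.14, 0.02]] + [[0.13, 0.02, -0.13],[-0.1, -0.01, 0.09],[0.54, 0.08, -0.51]] + [[-0.00, 0.0, -0.0], [0.0, -0.0, 0.00], [0.0, -0.0, 0.00]]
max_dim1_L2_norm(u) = 1.71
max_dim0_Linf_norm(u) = 1.66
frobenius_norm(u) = 1.99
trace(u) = 1.31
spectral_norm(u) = 1.83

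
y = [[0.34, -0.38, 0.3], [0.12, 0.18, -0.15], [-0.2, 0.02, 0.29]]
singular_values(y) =[0.61, 0.39, 0.13]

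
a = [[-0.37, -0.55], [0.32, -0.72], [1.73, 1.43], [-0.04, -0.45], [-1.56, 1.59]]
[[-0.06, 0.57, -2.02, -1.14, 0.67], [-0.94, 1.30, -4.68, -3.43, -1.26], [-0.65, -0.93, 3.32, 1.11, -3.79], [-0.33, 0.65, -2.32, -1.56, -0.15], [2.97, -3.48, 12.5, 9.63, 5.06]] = a@[[-1.06, 0.70, -2.53, -2.41, -2.66], [0.83, -1.5, 5.38, 3.69, 0.57]]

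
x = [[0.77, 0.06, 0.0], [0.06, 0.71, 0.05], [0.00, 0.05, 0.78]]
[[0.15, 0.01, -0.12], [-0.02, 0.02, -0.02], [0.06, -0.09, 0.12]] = x@[[0.2, 0.01, -0.15], [-0.05, 0.03, -0.03], [0.08, -0.12, 0.15]]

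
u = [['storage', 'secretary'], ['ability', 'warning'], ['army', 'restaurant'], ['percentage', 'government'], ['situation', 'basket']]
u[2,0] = 'army'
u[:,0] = ['storage', 'ability', 'army', 'percentage', 'situation']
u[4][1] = 'basket'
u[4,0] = 'situation'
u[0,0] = 'storage'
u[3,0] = 'percentage'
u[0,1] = 'secretary'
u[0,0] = 'storage'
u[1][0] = 'ability'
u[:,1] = ['secretary', 'warning', 'restaurant', 'government', 'basket']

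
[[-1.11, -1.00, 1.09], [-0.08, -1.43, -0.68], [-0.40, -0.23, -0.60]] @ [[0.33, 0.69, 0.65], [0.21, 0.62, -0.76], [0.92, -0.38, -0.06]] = [[0.43,  -1.8,  -0.03], [-0.95,  -0.68,  1.08], [-0.73,  -0.19,  -0.05]]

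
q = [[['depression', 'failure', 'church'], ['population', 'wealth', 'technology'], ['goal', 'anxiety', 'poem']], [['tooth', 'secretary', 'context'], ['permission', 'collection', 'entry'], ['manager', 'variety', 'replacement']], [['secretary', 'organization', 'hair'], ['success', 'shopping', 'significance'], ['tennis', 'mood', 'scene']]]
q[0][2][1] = 'anxiety'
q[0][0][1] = 'failure'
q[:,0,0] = ['depression', 'tooth', 'secretary']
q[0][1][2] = 'technology'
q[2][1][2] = 'significance'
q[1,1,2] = 'entry'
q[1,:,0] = ['tooth', 'permission', 'manager']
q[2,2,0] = 'tennis'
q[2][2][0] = 'tennis'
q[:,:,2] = [['church', 'technology', 'poem'], ['context', 'entry', 'replacement'], ['hair', 'significance', 'scene']]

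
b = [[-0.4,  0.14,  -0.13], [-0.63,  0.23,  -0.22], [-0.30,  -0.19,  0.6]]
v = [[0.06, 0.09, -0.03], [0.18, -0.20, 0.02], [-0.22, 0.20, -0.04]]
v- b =[[0.46,-0.05,0.1], [0.81,-0.43,0.24], [0.08,0.39,-0.64]]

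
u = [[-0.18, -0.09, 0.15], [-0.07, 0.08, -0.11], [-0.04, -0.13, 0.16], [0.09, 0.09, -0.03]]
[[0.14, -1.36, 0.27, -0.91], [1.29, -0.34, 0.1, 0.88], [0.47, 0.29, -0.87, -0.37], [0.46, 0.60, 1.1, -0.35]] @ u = [[-0.02, -0.24, 0.24], [-0.13, -0.08, 0.22], [-0.10, 0.06, -0.09], [-0.2, -0.17, 0.19]]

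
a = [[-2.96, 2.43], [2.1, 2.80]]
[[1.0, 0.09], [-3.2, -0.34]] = a @ [[-0.79, -0.08], [-0.55, -0.06]]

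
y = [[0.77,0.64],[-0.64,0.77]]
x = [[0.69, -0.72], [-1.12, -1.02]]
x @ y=[[0.99, -0.11],  [-0.21, -1.5]]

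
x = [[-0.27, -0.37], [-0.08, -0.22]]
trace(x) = -0.49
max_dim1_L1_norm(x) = 0.64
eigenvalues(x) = [-0.42, -0.07]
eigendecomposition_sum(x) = [[-0.24,-0.45], [-0.1,-0.18]] + [[-0.03,0.08], [0.02,-0.04]]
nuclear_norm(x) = 0.57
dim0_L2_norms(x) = [0.28, 0.43]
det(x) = 0.03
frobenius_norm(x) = 0.51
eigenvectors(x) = [[-0.93, 0.88], [-0.37, -0.47]]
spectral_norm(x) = 0.51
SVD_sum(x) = [[-0.25, -0.38], [-0.12, -0.19]] + [[-0.02, 0.01],[0.04, -0.03]]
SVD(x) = [[-0.89, -0.45],  [-0.45, 0.89]] @ diag([0.5110774453631707, 0.05830818845629975]) @ [[0.54,0.84], [0.84,-0.54]]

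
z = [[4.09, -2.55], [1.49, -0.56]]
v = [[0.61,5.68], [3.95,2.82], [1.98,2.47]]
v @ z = [[10.96, -4.74], [20.36, -11.65], [11.78, -6.43]]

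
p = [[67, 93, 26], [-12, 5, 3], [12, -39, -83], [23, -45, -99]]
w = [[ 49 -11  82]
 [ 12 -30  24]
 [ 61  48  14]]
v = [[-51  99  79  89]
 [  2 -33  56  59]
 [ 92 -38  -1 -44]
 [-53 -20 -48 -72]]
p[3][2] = -99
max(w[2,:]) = 61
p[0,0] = 67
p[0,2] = 26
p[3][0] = 23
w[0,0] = 49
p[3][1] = -45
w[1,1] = -30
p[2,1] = -39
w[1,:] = [12, -30, 24]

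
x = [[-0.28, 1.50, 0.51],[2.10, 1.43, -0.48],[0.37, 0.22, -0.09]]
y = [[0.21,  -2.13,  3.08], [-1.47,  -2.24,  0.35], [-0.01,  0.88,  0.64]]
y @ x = [[-3.39, -2.05, 0.85], [-4.16, -5.33, 0.29], [2.09, 1.38, -0.49]]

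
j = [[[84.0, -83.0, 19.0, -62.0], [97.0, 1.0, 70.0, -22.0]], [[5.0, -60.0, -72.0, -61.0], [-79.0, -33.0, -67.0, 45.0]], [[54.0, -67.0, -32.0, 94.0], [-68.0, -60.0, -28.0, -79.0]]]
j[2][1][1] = -60.0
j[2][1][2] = -28.0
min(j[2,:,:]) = -79.0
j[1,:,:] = [[5.0, -60.0, -72.0, -61.0], [-79.0, -33.0, -67.0, 45.0]]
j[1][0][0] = 5.0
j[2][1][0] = -68.0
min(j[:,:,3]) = -79.0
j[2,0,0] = 54.0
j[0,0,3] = -62.0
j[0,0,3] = -62.0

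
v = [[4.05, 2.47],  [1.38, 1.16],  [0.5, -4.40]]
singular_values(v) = [5.74, 3.52]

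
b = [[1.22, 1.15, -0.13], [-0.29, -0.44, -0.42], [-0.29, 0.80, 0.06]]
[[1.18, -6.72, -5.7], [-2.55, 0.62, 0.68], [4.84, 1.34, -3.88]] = b@[[-3.09, -4.98, 0.37], [4.68, -0.3, -4.97], [3.3, 2.28, 3.33]]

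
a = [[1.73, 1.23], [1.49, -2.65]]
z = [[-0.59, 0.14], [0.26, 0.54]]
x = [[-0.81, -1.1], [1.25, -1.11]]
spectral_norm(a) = 3.06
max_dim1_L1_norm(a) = 4.14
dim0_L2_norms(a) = [2.28, 2.92]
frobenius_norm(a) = 3.71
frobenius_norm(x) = 2.16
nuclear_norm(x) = 3.03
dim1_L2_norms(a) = [2.12, 3.04]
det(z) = -0.35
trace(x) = -1.92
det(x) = 2.27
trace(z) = -0.05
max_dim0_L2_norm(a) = 2.92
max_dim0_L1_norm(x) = 2.21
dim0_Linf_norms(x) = [1.25, 1.11]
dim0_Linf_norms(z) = [0.59, 0.54]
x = z @ a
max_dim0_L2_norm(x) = 1.56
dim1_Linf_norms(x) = [1.1, 1.25]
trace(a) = -0.92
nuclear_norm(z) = 1.20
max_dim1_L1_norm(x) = 2.36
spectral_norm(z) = 0.66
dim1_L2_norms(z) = [0.61, 0.6]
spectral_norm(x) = 1.69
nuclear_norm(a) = 5.16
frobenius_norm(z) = 0.85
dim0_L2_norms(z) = [0.64, 0.56]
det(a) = -6.42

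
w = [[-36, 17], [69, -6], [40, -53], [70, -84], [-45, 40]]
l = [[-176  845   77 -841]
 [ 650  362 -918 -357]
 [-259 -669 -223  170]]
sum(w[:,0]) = 98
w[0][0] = -36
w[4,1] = 40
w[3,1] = -84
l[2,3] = 170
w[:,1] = [17, -6, -53, -84, 40]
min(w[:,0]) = -45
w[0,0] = -36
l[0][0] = -176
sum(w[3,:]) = -14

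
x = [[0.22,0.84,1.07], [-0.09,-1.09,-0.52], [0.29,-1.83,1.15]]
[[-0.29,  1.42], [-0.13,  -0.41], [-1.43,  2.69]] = x@ [[1.62, -2.17],  [0.44, -0.47],  [-0.95, 2.14]]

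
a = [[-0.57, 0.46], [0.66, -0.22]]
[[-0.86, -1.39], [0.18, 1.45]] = a@[[-0.59, 2.03], [-2.61, -0.51]]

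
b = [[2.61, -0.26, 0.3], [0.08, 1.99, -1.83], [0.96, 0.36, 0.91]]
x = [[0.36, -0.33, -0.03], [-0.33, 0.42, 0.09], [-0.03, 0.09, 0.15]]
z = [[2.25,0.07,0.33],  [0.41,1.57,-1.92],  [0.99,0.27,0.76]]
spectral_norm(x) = 0.73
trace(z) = 4.58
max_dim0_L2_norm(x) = 0.54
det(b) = 6.36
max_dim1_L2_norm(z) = 2.51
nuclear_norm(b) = 6.38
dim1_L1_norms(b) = [3.17, 3.9, 2.23]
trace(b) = 5.51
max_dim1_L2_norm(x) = 0.54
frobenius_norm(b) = 4.02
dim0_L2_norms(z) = [2.49, 1.59, 2.09]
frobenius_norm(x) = 0.75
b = z + x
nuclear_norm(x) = 0.93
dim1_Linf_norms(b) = [2.61, 1.99, 0.96]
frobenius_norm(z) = 3.62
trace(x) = 0.93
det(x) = 0.00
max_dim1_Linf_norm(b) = 2.61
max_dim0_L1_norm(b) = 3.65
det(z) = 3.22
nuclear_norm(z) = 5.57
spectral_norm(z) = 2.55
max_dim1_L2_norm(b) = 2.7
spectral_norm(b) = 2.99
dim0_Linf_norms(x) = [0.36, 0.42, 0.15]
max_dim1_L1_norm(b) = 3.9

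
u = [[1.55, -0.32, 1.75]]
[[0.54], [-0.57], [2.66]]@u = [[0.84, -0.17, 0.94], [-0.88, 0.18, -1.00], [4.12, -0.85, 4.66]]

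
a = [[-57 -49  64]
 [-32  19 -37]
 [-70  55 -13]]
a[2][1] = 55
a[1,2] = -37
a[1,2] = -37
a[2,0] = -70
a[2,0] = -70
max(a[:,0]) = -32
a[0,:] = [-57, -49, 64]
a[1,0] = -32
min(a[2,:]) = -70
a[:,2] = [64, -37, -13]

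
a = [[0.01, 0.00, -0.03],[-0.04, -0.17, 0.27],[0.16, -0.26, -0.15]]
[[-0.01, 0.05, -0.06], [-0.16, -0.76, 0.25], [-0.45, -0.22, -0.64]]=a@[[-0.6, -0.21, 0.43], [1.30, 1.74, 1.56], [0.13, -1.76, 1.99]]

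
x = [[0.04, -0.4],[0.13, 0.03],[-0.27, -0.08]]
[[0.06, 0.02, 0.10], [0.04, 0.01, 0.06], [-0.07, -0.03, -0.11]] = x @ [[0.31, 0.12, 0.48],  [-0.13, -0.05, -0.2]]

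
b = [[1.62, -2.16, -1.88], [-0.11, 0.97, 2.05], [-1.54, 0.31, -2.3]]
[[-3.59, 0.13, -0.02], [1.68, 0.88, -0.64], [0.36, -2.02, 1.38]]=b @ [[-0.63,0.35,-0.13], [0.86,-0.32,0.32], [0.38,0.6,-0.47]]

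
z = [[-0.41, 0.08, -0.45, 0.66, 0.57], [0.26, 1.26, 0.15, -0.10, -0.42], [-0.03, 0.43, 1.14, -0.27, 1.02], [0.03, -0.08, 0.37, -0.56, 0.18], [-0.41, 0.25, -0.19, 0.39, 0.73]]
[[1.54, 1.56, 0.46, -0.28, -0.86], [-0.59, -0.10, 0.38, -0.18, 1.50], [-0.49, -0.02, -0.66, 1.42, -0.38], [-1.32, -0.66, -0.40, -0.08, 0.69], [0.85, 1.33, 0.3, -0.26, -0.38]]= z @[[1.41,0.25,-0.52,0.09,-0.42], [-0.31,0.42,0.39,-0.43,1.15], [-0.26,-0.96,-0.44,2.12,-1.08], [2.51,0.86,0.26,1.48,-2.22], [0.65,1.11,-0.27,-0.40,-0.25]]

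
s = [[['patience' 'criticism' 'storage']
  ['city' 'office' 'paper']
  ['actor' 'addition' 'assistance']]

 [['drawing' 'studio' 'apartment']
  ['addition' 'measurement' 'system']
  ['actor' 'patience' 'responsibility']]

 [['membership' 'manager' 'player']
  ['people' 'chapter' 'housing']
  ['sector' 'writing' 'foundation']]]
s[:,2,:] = [['actor', 'addition', 'assistance'], ['actor', 'patience', 'responsibility'], ['sector', 'writing', 'foundation']]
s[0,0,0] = 'patience'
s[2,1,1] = 'chapter'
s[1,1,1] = 'measurement'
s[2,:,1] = ['manager', 'chapter', 'writing']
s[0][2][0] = 'actor'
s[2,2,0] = 'sector'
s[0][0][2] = 'storage'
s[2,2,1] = 'writing'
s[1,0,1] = 'studio'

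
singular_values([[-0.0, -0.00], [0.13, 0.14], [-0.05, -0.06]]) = [0.21, 0.0]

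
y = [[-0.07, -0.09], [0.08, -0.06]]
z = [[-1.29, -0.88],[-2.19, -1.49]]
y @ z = [[0.29, 0.2],  [0.03, 0.02]]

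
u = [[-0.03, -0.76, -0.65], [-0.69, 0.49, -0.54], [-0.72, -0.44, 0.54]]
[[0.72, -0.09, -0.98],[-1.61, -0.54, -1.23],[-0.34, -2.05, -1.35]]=u @ [[1.34, 1.86, 1.86],  [-1.17, 0.69, 0.73],  [0.2, -0.75, 0.57]]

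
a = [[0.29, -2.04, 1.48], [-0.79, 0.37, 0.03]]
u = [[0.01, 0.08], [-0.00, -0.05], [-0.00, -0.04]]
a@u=[[0.0, 0.07], [-0.01, -0.08]]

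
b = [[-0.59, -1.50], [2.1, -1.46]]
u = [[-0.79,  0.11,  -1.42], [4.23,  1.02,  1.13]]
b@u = [[-5.88, -1.59, -0.86],  [-7.83, -1.26, -4.63]]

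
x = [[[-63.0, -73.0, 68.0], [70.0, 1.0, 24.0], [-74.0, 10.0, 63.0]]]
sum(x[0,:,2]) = 155.0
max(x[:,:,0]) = 70.0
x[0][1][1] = 1.0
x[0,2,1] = 10.0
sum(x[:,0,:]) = -68.0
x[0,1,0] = 70.0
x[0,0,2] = 68.0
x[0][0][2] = 68.0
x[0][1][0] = 70.0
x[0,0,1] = -73.0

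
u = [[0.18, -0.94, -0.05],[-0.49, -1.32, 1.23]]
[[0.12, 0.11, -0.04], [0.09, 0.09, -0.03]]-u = [[-0.06, 1.05, 0.01], [0.58, 1.41, -1.26]]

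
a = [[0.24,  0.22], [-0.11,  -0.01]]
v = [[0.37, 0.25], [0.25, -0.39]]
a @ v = [[0.14,-0.03],[-0.04,-0.02]]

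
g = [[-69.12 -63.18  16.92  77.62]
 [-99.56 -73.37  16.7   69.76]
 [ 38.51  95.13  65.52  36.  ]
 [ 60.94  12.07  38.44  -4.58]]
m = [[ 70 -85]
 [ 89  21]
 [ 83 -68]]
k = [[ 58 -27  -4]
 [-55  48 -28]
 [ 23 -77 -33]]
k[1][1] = 48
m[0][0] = 70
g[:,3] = [77.62, 69.76, 36.0, -4.58]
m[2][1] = -68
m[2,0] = 83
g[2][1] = 95.13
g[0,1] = -63.18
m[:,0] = [70, 89, 83]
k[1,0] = -55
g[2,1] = 95.13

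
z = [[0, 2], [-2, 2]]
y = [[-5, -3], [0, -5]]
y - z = [[-5, -5], [2, -7]]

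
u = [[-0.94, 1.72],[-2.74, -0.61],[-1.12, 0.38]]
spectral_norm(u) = 3.11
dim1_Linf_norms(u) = [1.72, 2.74, 1.12]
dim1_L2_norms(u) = [1.96, 2.81, 1.18]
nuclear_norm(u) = 4.97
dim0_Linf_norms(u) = [2.74, 1.72]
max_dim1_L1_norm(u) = 3.35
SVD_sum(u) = [[-1.04, 0.06], [-2.69, 0.16], [-1.14, 0.07]] + [[0.1,1.66], [-0.05,-0.77], [0.02,0.31]]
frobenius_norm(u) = 3.62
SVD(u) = [[-0.33, 0.89], [-0.87, -0.42], [-0.37, 0.17]] @ diag([3.1093127088809265, 1.8581373680090378]) @ [[1.00, -0.06], [0.06, 1.0]]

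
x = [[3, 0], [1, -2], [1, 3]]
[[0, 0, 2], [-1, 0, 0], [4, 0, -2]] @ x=[[2, 6], [-3, 0], [10, -6]]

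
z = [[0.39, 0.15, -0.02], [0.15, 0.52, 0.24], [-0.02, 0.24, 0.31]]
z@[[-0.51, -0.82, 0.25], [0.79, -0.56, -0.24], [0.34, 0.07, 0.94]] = [[-0.09,-0.41,0.04],[0.42,-0.40,0.14],[0.31,-0.1,0.23]]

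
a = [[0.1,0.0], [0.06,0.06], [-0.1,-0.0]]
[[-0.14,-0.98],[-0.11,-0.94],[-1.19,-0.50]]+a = [[-0.04,-0.98], [-0.05,-0.88], [-1.29,-0.50]]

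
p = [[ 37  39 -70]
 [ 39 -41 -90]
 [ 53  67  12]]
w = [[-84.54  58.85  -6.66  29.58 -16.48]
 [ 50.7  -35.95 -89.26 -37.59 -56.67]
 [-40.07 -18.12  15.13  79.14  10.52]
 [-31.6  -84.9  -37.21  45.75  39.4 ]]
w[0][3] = 29.58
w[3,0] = -31.6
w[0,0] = -84.54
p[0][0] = 37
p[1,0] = 39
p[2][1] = 67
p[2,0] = 53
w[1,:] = [50.7, -35.95, -89.26, -37.59, -56.67]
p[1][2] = -90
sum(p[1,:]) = -92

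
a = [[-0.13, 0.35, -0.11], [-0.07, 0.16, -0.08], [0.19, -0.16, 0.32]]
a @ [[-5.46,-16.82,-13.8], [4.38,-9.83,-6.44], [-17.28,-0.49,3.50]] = [[4.14, -1.20, -0.84], [2.47, -0.36, -0.34], [-7.27, -1.78, -0.47]]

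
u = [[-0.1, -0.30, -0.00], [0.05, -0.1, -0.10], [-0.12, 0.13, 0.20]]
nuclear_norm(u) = 0.61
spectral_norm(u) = 0.36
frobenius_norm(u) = 0.44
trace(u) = 0.00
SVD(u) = [[0.74,  -0.66,  -0.1], [0.37,  0.28,  0.89], [-0.56,  -0.7,  0.45]] @ diag([0.36425701306715086, 0.24721568565807076, 0.0011104935873292496]) @ [[0.03,-0.91,-0.41], [0.66,0.32,-0.68], [0.75,-0.25,0.61]]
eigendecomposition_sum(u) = [[-0.06-0.00j, (0.28+0j), 0.20+0.00j], [(0.03+0j), (-0.15+0j), (-0.11-0j)], [-0.09-0.00j, (0.38+0j), (0.27+0j)]] + [[(-0.02+0.04j), (-0.29-0.47j), -0.10-0.21j], [0.01-0.01j, (0.03+0.13j), 0.06j], [(-0.02+0.02j), (-0.13-0.33j), -0.04-0.15j]] + [[-0.02-0.04j, (-0.29+0.47j), -0.10+0.21j], [0.01+0.01j, (0.03-0.13j), -0.06j], [(-0.02-0.02j), (-0.13+0.33j), (-0.04+0.15j)]]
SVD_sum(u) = [[0.01, -0.25, -0.11], [0.00, -0.12, -0.05], [-0.01, 0.19, 0.08]] + [[-0.11,-0.05,0.11], [0.05,0.02,-0.05], [-0.11,-0.06,0.12]] + [[-0.0,0.00,-0.0], [0.00,-0.0,0.00], [0.00,-0.0,0.00]]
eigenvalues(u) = [(0.06+0j), (-0.03+0.03j), (-0.03-0.03j)]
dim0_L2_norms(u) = [0.16, 0.34, 0.22]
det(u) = 0.00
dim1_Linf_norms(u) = [0.3, 0.1, 0.2]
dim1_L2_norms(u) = [0.32, 0.15, 0.27]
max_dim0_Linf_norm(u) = 0.3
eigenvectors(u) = [[-0.57+0.00j, (0.82+0j), 0.82-0.00j], [0.30+0.00j, (-0.19-0.07j), (-0.19+0.07j)], [-0.77+0.00j, (0.52+0.1j), 0.52-0.10j]]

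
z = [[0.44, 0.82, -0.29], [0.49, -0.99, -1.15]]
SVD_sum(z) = [[-0.07, 0.18, 0.17], [0.41, -1.09, -1.08]] + [[0.51, 0.64, -0.46], [0.08, 0.1, -0.07]]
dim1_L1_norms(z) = [1.55, 2.63]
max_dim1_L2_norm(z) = 1.59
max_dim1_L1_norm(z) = 2.63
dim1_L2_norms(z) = [0.97, 1.59]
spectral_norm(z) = 1.61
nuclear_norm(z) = 2.56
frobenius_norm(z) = 1.87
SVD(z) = [[-0.16, 0.99], [0.99, 0.16]] @ diag([1.607766635384585, 0.9528307541972657]) @ [[0.26, -0.69, -0.68],[0.54, 0.68, -0.49]]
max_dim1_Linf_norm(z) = 1.15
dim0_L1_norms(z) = [0.93, 1.81, 1.44]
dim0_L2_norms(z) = [0.66, 1.29, 1.19]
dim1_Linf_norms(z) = [0.82, 1.15]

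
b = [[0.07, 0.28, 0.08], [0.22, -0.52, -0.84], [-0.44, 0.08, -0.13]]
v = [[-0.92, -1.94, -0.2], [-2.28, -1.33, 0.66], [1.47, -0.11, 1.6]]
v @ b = [[-0.4,0.74,1.58],[-0.74,0.11,0.85],[-0.63,0.60,0.00]]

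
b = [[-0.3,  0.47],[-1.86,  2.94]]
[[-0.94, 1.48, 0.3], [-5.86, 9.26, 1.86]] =b @ [[2.5, -0.65, -1.82], [-0.41, 2.74, -0.52]]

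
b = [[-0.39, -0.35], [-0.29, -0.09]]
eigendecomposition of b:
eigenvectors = [[-0.87, 0.57], [-0.50, -0.82]]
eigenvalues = [-0.59, 0.11]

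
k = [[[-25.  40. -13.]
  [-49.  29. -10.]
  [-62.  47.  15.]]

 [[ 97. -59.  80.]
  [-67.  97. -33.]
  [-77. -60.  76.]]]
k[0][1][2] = -10.0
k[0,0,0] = -25.0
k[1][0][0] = 97.0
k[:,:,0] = [[-25.0, -49.0, -62.0], [97.0, -67.0, -77.0]]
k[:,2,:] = [[-62.0, 47.0, 15.0], [-77.0, -60.0, 76.0]]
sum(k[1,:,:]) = 54.0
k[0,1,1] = 29.0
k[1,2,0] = -77.0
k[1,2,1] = -60.0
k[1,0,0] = 97.0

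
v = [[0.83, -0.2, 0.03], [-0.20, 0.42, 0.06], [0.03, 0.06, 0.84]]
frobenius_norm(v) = 1.29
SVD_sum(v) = [[0.78, -0.31, 0.07], [-0.31, 0.12, -0.03], [0.07, -0.03, 0.01]] + [[0.0, -0.0, -0.02],  [-0.00, 0.02, 0.13],  [-0.02, 0.13, 0.83]] + [[0.05, 0.11, -0.02], [0.11, 0.28, -0.04], [-0.02, -0.04, 0.01]]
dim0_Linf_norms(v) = [0.83, 0.42, 0.84]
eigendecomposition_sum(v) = [[0.05, 0.11, -0.02],  [0.11, 0.28, -0.04],  [-0.02, -0.04, 0.01]] + [[0.78, -0.31, 0.07],[-0.31, 0.12, -0.03],[0.07, -0.03, 0.01]] + [[0.00, -0.00, -0.02], [-0.0, 0.02, 0.13], [-0.02, 0.13, 0.83]]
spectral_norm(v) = 0.91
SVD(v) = [[-0.93, 0.03, -0.37], [0.37, -0.15, -0.92], [-0.08, -0.99, 0.13]] @ diag([0.9118173478523148, 0.8483517581153459, 0.3298308940323392]) @ [[-0.93, 0.37, -0.08], [0.03, -0.15, -0.99], [-0.37, -0.92, 0.13]]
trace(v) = 2.09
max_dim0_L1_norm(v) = 1.06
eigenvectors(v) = [[-0.37, -0.93, -0.03], [-0.92, 0.37, 0.15], [0.13, -0.08, 0.99]]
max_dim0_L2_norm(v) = 0.85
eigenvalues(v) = [0.33, 0.91, 0.85]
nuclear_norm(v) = 2.09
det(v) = 0.26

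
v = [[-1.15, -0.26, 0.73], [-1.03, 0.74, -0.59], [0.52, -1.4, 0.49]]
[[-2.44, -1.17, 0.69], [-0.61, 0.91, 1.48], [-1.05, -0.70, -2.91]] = v@ [[1.66, -0.0, -0.41], [1.27, -0.07, 2.32], [-0.27, -1.63, 1.12]]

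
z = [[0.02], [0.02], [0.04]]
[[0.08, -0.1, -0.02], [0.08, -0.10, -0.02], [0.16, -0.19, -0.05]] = z @ [[4.00,-4.83,-1.2]]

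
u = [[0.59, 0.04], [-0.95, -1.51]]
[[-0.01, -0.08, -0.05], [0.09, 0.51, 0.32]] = u@ [[-0.02, -0.11, -0.07], [-0.05, -0.27, -0.17]]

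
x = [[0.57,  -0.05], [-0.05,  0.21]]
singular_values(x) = [0.58, 0.2]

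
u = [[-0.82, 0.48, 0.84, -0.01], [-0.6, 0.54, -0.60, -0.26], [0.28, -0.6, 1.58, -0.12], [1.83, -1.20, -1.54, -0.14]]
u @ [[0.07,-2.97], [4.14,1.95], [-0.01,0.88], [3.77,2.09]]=[[1.88,4.09], [1.22,1.76], [-2.93,-0.86], [-5.35,-9.42]]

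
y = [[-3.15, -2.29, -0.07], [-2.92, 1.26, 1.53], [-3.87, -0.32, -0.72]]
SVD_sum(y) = [[-3.44, -0.59, 0.12], [-2.67, -0.46, 0.09], [-3.78, -0.65, 0.13]] + [[0.21, -1.39, -0.77], [-0.29, 1.92, 1.06], [0.01, -0.09, -0.05]] + [[0.07, -0.31, 0.58], [0.05, -0.2, 0.38], [-0.1, 0.42, -0.80]]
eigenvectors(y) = [[0.34, -0.59, 0.29], [-0.89, -0.11, -0.19], [-0.29, -0.8, 0.94]]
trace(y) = -2.61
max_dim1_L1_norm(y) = 5.71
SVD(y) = [[-0.60,0.59,-0.55], [-0.46,-0.81,-0.36], [-0.66,0.04,0.75]] @ diag([5.85611433621264, 2.735086696417434, 1.2038794143456304]) @ [[0.99,0.17,-0.03], [0.13,-0.87,-0.48], [-0.11,0.47,-0.88]]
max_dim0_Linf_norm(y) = 3.87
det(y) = 19.28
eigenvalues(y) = [2.88, -3.65, -1.84]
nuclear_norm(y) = 9.80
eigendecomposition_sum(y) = [[0.59, -0.77, -0.34],  [-1.54, 2.0, 0.88],  [-0.50, 0.65, 0.29]] + [[-4.59, -2.08, 0.98], [-0.81, -0.37, 0.17], [-6.15, -2.78, 1.31]] + [[0.85, 0.56, -0.71], [-0.57, -0.37, 0.48], [2.78, 1.82, -2.31]]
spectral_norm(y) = 5.86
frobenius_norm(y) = 6.57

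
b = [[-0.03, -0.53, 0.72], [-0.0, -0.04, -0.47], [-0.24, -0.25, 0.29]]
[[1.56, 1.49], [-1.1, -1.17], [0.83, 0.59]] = b@[[-0.93,-0.03], [0.25,0.51], [2.31,2.44]]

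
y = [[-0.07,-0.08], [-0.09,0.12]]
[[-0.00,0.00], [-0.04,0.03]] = y@[[0.24, -0.15], [-0.15, 0.10]]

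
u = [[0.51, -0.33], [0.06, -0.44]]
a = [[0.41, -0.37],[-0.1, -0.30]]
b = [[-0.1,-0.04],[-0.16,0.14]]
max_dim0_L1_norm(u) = 0.77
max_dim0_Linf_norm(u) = 0.51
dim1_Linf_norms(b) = [0.1, 0.16]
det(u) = -0.20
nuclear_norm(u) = 0.99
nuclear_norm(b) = 0.31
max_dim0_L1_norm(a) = 0.67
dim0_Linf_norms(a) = [0.41, 0.37]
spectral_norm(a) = 0.57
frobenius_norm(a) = 0.64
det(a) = -0.16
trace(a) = 0.11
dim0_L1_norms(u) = [0.57, 0.77]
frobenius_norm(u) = 0.75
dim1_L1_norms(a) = [0.78, 0.4]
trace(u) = 0.07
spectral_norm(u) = 0.69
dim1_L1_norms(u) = [0.84, 0.5]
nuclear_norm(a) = 0.85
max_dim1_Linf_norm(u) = 0.51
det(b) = -0.02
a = u + b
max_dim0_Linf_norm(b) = 0.16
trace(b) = 0.04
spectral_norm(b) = 0.22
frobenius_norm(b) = 0.24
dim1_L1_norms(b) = [0.14, 0.3]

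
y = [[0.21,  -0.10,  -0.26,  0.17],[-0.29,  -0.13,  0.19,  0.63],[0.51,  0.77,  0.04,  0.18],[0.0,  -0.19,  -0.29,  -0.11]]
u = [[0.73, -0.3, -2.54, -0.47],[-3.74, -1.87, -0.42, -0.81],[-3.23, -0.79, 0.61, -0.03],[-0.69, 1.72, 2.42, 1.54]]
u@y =[[-1.06, -1.9, -0.21, -0.47], [-0.46, 0.45, 0.84, -1.80], [-0.14, 0.90, 0.72, -0.93], [0.59, 1.42, 0.16, 1.23]]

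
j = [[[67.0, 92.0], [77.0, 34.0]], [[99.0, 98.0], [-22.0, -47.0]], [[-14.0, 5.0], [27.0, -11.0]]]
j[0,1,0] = 77.0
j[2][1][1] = -11.0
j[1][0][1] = 98.0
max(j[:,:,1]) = 98.0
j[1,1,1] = -47.0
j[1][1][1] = -47.0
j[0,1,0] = 77.0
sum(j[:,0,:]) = 347.0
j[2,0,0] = -14.0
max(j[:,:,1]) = 98.0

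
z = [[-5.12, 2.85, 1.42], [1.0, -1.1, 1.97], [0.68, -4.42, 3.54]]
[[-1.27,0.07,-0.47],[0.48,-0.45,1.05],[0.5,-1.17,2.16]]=z@[[0.29, 0.02, 0.11],  [0.02, 0.14, -0.16],  [0.11, -0.16, 0.39]]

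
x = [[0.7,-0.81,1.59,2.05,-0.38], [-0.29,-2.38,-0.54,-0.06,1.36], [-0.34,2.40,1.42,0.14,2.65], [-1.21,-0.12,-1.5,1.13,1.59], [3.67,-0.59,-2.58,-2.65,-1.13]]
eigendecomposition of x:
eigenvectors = [[-0.17+0.29j,-0.17-0.29j,(-0.16+0.41j),(-0.16-0.41j),(0.21+0j)], [(0.12-0.22j),(0.12+0.22j),-0.03+0.02j,(-0.03-0.02j),0.87+0.00j], [(-0.31-0.35j),(-0.31+0.35j),0.49+0.29j,0.49-0.29j,(-0.26+0j)], [(-0.1-0.36j),-0.10+0.36j,(-0.65+0j),-0.65-0.00j,(0.13+0j)], [0.69+0.00j,0.69-0.00j,(0.03+0.24j),0.03-0.24j,-0.34+0.00j]]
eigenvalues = [(-0.59+4.4j), (-0.59-4.4j), (1.88+0.85j), (1.88-0.85j), (-2.83+0j)]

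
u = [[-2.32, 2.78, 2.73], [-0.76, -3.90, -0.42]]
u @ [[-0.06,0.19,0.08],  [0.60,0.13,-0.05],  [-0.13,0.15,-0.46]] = [[1.45, 0.33, -1.58], [-2.24, -0.71, 0.33]]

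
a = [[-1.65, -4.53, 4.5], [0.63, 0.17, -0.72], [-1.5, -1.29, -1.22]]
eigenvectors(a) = [[(0.89+0j), (0.89-0j), -0.58+0.00j],  [(-0.16-0.14j), -0.16+0.14j, 0.61+0.00j],  [0.01+0.41j, (0.01-0.41j), 0.54+0.00j]]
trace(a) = -2.70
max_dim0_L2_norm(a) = 4.72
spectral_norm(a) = 6.66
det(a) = -9.01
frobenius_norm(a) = 7.06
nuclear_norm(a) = 9.53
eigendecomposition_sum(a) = [[(-0.9+1.47j), (-2.71+0.46j), (2.09+1.06j)], [(0.39-0.11j), (0.55+0.36j), -0.20-0.52j], [(-0.68-0.4j), (-0.24-1.23j), -0.47+0.97j]] + [[(-0.9-1.47j),-2.71-0.46j,2.09-1.06j], [(0.39+0.11j),(0.55-0.36j),(-0.2+0.52j)], [(-0.68+0.4j),(-0.24+1.23j),-0.47-0.97j]] + [[0.15-0.00j, 0.88-0.00j, (0.31+0j)],[(-0.16+0j), -0.93+0.00j, (-0.33-0j)],[(-0.14+0j), (-0.82+0j), -0.29-0.00j]]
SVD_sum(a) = [[-1.8, -4.56, 4.41], [0.21, 0.53, -0.52], [-0.13, -0.34, 0.32]] + [[0.1, 0.07, 0.11], [-0.02, -0.02, -0.03], [-1.36, -0.96, -1.55]] + [[0.05, -0.04, -0.02], [0.44, -0.35, -0.18], [-0.00, 0.0, 0.00]]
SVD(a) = [[-0.99, -0.07, 0.12],[0.12, 0.02, 0.99],[-0.07, 1.0, -0.01]] @ diag([6.6552429783691665, 2.2792794249433443, 0.5939075701637614]) @ [[0.27, 0.69, -0.67], [-0.60, -0.42, -0.68], [0.75, -0.59, -0.3]]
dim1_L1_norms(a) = [10.68, 1.52, 4.01]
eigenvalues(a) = [(-0.82+2.79j), (-0.82-2.79j), (-1.07+0j)]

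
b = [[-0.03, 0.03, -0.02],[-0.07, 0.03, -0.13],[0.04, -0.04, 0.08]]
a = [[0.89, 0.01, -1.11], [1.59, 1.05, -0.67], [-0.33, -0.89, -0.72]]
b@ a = [[0.03, 0.05, 0.03], [0.03, 0.15, 0.15], [-0.05, -0.11, -0.08]]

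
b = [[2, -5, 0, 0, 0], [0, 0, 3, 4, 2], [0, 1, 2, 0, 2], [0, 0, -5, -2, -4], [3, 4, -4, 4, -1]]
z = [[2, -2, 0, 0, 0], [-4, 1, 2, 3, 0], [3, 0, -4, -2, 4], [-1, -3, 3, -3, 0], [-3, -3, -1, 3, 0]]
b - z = [[0, -3, 0, 0, 0], [4, -1, 1, 1, 2], [-3, 1, 6, 2, -2], [1, 3, -8, 1, -4], [6, 7, -3, 1, -1]]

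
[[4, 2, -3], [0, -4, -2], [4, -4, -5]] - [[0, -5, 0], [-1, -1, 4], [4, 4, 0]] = [[4, 7, -3], [1, -3, -6], [0, -8, -5]]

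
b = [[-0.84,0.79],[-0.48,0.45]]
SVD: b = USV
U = [[-0.87, -0.50], [-0.5, 0.87]]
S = [1.33, 0.0]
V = [[0.73, -0.68], [-0.68, -0.73]]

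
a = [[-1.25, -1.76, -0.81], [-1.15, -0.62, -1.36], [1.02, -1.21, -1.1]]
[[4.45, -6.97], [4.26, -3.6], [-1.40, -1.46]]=a @ [[-2.6, 1.75], [-0.32, 2.76], [-0.79, -0.09]]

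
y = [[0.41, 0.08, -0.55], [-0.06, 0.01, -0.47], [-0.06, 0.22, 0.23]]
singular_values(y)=[0.82, 0.31, 0.21]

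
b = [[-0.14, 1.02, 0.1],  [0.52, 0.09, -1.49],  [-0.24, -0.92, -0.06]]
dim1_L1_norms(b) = [1.26, 2.1, 1.22]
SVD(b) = [[0.07, -0.74, -0.67],[-1.0, -0.03, -0.07],[0.03, 0.68, -0.74]] @ diag([1.5847989826208928, 1.3794155942383208, 0.24864593915027663]) @ [[-0.34,-0.03,0.94], [-0.05,-1.0,-0.05], [0.94,-0.07,0.34]]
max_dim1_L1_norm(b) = 2.1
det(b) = 0.54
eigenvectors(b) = [[-0.44, -0.94, -0.64], [-0.73, 0.17, 0.67], [0.52, -0.28, 0.38]]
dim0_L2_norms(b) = [0.59, 1.38, 1.49]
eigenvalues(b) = [1.45, -0.3, -1.26]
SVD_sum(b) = [[-0.04, -0.0, 0.1], [0.53, 0.05, -1.49], [-0.02, -0.00, 0.05]] + [[0.05, 1.01, 0.06], [0.0, 0.04, 0.00], [-0.05, -0.93, -0.05]] + [[-0.16,0.01,-0.06], [-0.02,0.0,-0.01], [-0.17,0.01,-0.06]]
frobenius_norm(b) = 2.12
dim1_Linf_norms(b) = [1.02, 1.49, 0.92]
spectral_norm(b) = 1.58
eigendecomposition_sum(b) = [[0.21, 0.44, -0.42], [0.35, 0.74, -0.71], [-0.25, -0.52, 0.50]] + [[-0.22, -0.06, -0.27], [0.04, 0.01, 0.05], [-0.07, -0.02, -0.08]] + [[-0.12, 0.64, 0.80],[0.13, -0.66, -0.83],[0.07, -0.38, -0.48]]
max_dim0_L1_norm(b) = 2.03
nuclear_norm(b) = 3.21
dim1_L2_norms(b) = [1.03, 1.58, 0.95]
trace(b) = -0.11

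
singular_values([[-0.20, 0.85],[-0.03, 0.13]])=[0.88, 0.0]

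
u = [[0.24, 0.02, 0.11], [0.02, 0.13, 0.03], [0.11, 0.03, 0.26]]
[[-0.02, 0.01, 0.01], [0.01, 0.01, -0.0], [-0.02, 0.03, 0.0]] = u @[[-0.06, -0.01, 0.03],[0.08, 0.05, -0.03],[-0.07, 0.13, 0.0]]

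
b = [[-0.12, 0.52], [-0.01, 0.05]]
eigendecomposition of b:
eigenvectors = [[-1.0, -0.97], [-0.08, -0.24]]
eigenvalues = [-0.08, 0.01]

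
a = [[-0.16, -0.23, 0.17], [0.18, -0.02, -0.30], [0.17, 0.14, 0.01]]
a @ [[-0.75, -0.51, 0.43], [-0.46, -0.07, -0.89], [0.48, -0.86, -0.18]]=[[0.31, -0.05, 0.11], [-0.27, 0.17, 0.15], [-0.19, -0.11, -0.05]]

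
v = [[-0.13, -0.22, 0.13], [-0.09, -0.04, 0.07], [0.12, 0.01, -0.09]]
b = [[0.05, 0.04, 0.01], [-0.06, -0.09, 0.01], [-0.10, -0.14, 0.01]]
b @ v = [[-0.01, -0.01, 0.01], [0.02, 0.02, -0.02], [0.03, 0.03, -0.02]]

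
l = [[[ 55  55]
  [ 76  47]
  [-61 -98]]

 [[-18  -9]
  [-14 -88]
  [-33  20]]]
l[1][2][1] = 20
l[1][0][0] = -18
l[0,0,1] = 55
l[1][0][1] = -9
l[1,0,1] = -9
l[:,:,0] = [[55, 76, -61], [-18, -14, -33]]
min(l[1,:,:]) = -88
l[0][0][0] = 55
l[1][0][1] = -9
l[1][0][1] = -9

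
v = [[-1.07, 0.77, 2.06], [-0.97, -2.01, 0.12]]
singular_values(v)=[2.46, 2.22]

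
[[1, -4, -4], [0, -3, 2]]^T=[[1, 0], [-4, -3], [-4, 2]]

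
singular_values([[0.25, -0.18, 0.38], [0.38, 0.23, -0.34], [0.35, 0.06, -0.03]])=[0.64, 0.52, 0.0]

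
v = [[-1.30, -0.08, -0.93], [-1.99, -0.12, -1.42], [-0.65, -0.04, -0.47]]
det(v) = 0.000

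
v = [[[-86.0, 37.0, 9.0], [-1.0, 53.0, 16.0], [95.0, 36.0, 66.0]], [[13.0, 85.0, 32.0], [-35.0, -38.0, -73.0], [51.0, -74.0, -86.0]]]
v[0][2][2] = 66.0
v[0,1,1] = 53.0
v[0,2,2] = 66.0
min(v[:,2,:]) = -86.0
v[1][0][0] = 13.0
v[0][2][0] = 95.0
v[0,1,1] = 53.0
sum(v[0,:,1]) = 126.0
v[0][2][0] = 95.0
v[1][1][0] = -35.0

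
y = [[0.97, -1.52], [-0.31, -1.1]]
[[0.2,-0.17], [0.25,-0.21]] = y @ [[-0.11, 0.09], [-0.20, 0.17]]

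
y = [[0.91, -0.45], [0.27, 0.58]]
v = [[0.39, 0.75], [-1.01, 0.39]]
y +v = [[1.3, 0.3], [-0.74, 0.97]]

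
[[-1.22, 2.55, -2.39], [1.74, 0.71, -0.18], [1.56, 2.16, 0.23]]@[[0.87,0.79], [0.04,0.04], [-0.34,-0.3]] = [[-0.15, -0.14],  [1.6, 1.46],  [1.37, 1.25]]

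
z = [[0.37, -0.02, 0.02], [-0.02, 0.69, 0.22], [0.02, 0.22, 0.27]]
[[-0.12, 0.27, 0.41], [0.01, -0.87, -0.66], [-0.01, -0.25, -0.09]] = z@[[-0.31, 0.67, 1.03], [0.01, -1.26, -1.08], [-0.03, 0.04, 0.47]]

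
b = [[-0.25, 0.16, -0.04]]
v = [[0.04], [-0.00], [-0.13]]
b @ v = [[-0.0]]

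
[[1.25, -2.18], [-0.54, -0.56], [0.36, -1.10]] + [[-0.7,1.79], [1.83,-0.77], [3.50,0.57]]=[[0.55,-0.39], [1.29,-1.33], [3.86,-0.53]]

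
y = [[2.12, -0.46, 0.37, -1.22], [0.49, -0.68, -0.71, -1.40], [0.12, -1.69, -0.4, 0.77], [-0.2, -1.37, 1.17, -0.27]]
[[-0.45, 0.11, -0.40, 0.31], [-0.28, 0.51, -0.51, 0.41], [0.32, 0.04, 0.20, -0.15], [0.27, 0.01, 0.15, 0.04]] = y @ [[-0.16, -0.08, -0.06, -0.00],[-0.14, -0.1, -0.03, -0.02],[0.08, -0.18, 0.15, -0.05],[0.17, -0.25, 0.28, -0.26]]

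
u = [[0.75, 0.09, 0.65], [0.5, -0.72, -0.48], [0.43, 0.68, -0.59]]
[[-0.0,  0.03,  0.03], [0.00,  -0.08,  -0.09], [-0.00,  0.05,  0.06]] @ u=[[0.03,-0.0,-0.03],[-0.08,-0.0,0.09],[0.05,0.0,-0.06]]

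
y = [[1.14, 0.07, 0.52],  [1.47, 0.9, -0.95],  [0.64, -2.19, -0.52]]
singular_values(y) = [2.37, 2.08, 0.99]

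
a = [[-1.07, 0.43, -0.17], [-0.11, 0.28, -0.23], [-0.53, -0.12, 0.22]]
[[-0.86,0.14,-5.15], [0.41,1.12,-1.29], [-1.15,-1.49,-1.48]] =a @ [[0.85, 1.48, 3.91], [-1.47, 3.51, -1.51], [-4.0, -1.29, 1.89]]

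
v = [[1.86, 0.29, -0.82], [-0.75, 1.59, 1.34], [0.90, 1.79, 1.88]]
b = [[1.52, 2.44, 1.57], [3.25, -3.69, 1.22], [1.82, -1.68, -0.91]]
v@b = [[2.28, 4.85, 4.02], [6.47, -9.95, -0.46], [10.61, -7.57, 1.89]]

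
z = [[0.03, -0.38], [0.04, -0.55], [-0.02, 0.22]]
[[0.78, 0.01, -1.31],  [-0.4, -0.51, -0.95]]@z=[[0.05, -0.59], [-0.01, 0.22]]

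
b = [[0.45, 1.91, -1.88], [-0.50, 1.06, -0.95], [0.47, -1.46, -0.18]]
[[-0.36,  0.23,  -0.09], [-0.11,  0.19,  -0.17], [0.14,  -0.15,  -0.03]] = b@[[-0.12, -0.09, 0.18], [-0.14, 0.08, 0.06], [0.02, -0.06, 0.15]]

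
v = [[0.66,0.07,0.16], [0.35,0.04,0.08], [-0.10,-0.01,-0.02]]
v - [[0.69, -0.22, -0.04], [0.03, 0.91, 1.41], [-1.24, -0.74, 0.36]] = [[-0.03, 0.29, 0.2],[0.32, -0.87, -1.33],[1.14, 0.73, -0.38]]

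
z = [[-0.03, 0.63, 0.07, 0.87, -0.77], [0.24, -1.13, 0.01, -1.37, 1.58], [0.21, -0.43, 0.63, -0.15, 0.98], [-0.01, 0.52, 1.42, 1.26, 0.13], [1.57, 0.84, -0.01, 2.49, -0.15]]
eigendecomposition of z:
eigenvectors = [[(-0.04+0j), -0.35+0.01j, -0.35-0.01j, (-0.64+0j), 0.21+0.00j], [-0.08+0.00j, (0.69+0j), (0.69-0j), (-0.17+0j), -0.78+0.00j], [(-0.35+0j), 0.30-0.04j, 0.30+0.04j, -0.41+0.00j, 0.26+0.00j], [(-0.62+0j), -0.26-0.17j, (-0.26+0.17j), 0.48+0.00j, 0.09+0.00j], [(-0.69+0j), (-0.05+0.46j), -0.05-0.46j, 0.40+0.00j, -0.53+0.00j]]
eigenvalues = [(2.25+0j), (-0.86+1.4j), (-0.86-1.4j), 0j, (0.03+0j)]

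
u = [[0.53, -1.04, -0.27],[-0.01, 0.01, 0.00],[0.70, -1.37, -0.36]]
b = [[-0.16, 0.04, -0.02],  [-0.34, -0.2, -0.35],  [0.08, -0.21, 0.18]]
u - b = [[0.69, -1.08, -0.25],[0.33, 0.21, 0.35],[0.62, -1.16, -0.54]]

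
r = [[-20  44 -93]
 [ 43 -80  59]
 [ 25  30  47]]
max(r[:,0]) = 43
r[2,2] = 47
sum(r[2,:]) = 102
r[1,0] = 43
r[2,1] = 30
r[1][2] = 59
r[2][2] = 47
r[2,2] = 47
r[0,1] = 44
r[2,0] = 25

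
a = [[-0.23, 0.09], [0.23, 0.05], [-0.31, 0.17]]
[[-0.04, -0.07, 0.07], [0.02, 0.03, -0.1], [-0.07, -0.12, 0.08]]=a @ [[0.13,0.19,-0.39],[-0.16,-0.34,-0.22]]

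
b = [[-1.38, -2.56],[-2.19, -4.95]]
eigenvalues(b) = [-0.2, -6.13]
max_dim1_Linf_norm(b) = 4.95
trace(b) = -6.33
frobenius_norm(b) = 6.14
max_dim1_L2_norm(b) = 5.41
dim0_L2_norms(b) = [2.59, 5.57]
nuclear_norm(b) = 6.34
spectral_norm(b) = 6.14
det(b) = 1.22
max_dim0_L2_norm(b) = 5.57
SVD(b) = [[-0.47, -0.88], [-0.88, 0.47]] @ diag([6.141403697330278, 0.19940066804798084]) @ [[0.42, 0.91], [0.91, -0.42]]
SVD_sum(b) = [[-1.22, -2.63], [-2.28, -4.91]] + [[-0.16,0.07], [0.09,-0.04]]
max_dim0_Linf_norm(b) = 4.95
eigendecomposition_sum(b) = [[-0.16, 0.09],[0.07, -0.04]] + [[-1.22, -2.65], [-2.26, -4.91]]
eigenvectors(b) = [[0.91, 0.47], [-0.42, 0.88]]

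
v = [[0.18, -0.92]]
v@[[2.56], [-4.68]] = [[4.77]]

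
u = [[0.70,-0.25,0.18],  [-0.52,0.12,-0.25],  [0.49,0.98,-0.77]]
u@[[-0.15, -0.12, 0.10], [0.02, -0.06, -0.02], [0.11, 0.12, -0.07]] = [[-0.09, -0.05, 0.06], [0.05, 0.03, -0.04], [-0.14, -0.21, 0.08]]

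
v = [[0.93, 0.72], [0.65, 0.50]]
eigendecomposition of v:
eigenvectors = [[0.82, -0.61], [0.57, 0.79]]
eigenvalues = [1.43, -0.0]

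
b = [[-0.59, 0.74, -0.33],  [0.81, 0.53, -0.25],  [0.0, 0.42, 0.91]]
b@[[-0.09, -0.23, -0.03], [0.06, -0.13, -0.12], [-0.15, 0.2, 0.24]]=[[0.15,  -0.03,  -0.15], [-0.0,  -0.31,  -0.15], [-0.11,  0.13,  0.17]]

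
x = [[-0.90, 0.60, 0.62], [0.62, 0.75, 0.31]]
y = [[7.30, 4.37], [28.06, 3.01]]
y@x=[[-3.86, 7.66, 5.88],  [-23.39, 19.09, 18.33]]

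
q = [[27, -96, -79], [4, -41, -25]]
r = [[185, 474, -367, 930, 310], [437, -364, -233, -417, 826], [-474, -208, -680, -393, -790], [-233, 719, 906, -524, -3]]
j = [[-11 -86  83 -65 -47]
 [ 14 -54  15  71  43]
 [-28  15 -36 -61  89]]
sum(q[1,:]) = -62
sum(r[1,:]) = 249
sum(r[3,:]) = 865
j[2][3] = -61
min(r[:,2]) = -680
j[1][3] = 71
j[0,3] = -65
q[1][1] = -41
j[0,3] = -65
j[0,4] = -47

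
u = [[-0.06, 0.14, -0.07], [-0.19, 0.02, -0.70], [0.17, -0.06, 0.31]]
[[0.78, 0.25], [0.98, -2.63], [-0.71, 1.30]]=u @ [[-0.39, 4.54], [4.84, 5.06], [-1.15, 2.67]]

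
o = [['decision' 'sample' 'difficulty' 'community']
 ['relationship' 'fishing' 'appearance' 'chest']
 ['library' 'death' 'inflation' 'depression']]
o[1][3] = 'chest'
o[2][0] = 'library'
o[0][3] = 'community'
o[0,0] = 'decision'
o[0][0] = 'decision'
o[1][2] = 'appearance'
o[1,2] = 'appearance'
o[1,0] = 'relationship'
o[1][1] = 'fishing'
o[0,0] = 'decision'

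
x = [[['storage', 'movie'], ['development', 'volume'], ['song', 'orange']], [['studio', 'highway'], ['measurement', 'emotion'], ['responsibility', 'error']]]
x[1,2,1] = 'error'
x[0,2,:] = ['song', 'orange']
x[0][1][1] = 'volume'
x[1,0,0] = 'studio'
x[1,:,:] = [['studio', 'highway'], ['measurement', 'emotion'], ['responsibility', 'error']]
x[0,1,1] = 'volume'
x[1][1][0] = 'measurement'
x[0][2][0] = 'song'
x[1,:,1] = ['highway', 'emotion', 'error']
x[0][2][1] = 'orange'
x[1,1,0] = 'measurement'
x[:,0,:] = [['storage', 'movie'], ['studio', 'highway']]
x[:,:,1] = [['movie', 'volume', 'orange'], ['highway', 'emotion', 'error']]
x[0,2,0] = 'song'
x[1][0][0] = 'studio'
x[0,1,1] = 'volume'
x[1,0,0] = 'studio'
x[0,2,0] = 'song'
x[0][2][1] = 'orange'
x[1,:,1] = ['highway', 'emotion', 'error']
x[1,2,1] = 'error'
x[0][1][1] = 'volume'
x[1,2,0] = 'responsibility'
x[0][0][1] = 'movie'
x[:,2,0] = ['song', 'responsibility']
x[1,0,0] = 'studio'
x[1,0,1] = 'highway'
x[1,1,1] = 'emotion'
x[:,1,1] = ['volume', 'emotion']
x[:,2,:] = [['song', 'orange'], ['responsibility', 'error']]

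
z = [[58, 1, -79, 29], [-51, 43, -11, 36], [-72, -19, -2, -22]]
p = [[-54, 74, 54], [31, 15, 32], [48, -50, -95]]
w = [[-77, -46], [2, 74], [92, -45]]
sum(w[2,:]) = 47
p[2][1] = -50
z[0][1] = 1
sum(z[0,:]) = 9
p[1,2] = 32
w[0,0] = -77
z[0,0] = 58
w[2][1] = -45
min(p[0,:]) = -54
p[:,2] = [54, 32, -95]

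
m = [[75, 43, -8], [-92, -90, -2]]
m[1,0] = -92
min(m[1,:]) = -92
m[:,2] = [-8, -2]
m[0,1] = 43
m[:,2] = [-8, -2]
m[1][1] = -90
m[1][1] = -90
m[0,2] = -8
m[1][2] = -2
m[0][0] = 75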